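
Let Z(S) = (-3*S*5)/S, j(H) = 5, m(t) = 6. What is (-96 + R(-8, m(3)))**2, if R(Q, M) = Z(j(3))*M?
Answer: 34596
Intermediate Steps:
Z(S) = -15 (Z(S) = (-15*S)/S = -15)
R(Q, M) = -15*M
(-96 + R(-8, m(3)))**2 = (-96 - 15*6)**2 = (-96 - 90)**2 = (-186)**2 = 34596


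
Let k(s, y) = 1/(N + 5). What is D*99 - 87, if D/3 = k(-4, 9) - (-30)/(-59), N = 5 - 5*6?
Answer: -298383/1180 ≈ -252.87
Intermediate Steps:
N = -25 (N = 5 - 30 = -25)
k(s, y) = -1/20 (k(s, y) = 1/(-25 + 5) = 1/(-20) = -1/20)
D = -1977/1180 (D = 3*(-1/20 - (-30)/(-59)) = 3*(-1/20 - (-30)*(-1)/59) = 3*(-1/20 - 1*30/59) = 3*(-1/20 - 30/59) = 3*(-659/1180) = -1977/1180 ≈ -1.6754)
D*99 - 87 = -1977/1180*99 - 87 = -195723/1180 - 87 = -298383/1180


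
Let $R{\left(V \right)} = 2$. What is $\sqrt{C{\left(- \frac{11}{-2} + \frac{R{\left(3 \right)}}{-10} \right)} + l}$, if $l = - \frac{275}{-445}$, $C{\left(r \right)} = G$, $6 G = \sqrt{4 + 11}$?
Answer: $\frac{\sqrt{176220 + 47526 \sqrt{15}}}{534} \approx 1.124$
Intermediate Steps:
$G = \frac{\sqrt{15}}{6}$ ($G = \frac{\sqrt{4 + 11}}{6} = \frac{\sqrt{15}}{6} \approx 0.6455$)
$C{\left(r \right)} = \frac{\sqrt{15}}{6}$
$l = \frac{55}{89}$ ($l = \left(-275\right) \left(- \frac{1}{445}\right) = \frac{55}{89} \approx 0.61798$)
$\sqrt{C{\left(- \frac{11}{-2} + \frac{R{\left(3 \right)}}{-10} \right)} + l} = \sqrt{\frac{\sqrt{15}}{6} + \frac{55}{89}} = \sqrt{\frac{55}{89} + \frac{\sqrt{15}}{6}}$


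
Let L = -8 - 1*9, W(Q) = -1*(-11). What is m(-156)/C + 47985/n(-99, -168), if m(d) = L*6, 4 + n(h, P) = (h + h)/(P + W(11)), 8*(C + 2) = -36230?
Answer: -9102138193/519526 ≈ -17520.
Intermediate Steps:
W(Q) = 11
L = -17 (L = -8 - 9 = -17)
C = -18123/4 (C = -2 + (1/8)*(-36230) = -2 - 18115/4 = -18123/4 ≈ -4530.8)
n(h, P) = -4 + 2*h/(11 + P) (n(h, P) = -4 + (h + h)/(P + 11) = -4 + (2*h)/(11 + P) = -4 + 2*h/(11 + P))
m(d) = -102 (m(d) = -17*6 = -102)
m(-156)/C + 47985/n(-99, -168) = -102/(-18123/4) + 47985/((2*(-22 - 99 - 2*(-168))/(11 - 168))) = -102*(-4/18123) + 47985/((2*(-22 - 99 + 336)/(-157))) = 136/6041 + 47985/((2*(-1/157)*215)) = 136/6041 + 47985/(-430/157) = 136/6041 + 47985*(-157/430) = 136/6041 - 1506729/86 = -9102138193/519526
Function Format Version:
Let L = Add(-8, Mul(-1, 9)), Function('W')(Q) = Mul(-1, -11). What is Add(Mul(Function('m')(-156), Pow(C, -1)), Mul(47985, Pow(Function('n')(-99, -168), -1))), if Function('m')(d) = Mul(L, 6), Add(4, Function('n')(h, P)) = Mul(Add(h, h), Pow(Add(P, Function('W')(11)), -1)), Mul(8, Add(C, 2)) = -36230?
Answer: Rational(-9102138193, 519526) ≈ -17520.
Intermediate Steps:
Function('W')(Q) = 11
L = -17 (L = Add(-8, -9) = -17)
C = Rational(-18123, 4) (C = Add(-2, Mul(Rational(1, 8), -36230)) = Add(-2, Rational(-18115, 4)) = Rational(-18123, 4) ≈ -4530.8)
Function('n')(h, P) = Add(-4, Mul(2, h, Pow(Add(11, P), -1))) (Function('n')(h, P) = Add(-4, Mul(Add(h, h), Pow(Add(P, 11), -1))) = Add(-4, Mul(Mul(2, h), Pow(Add(11, P), -1))) = Add(-4, Mul(2, h, Pow(Add(11, P), -1))))
Function('m')(d) = -102 (Function('m')(d) = Mul(-17, 6) = -102)
Add(Mul(Function('m')(-156), Pow(C, -1)), Mul(47985, Pow(Function('n')(-99, -168), -1))) = Add(Mul(-102, Pow(Rational(-18123, 4), -1)), Mul(47985, Pow(Mul(2, Pow(Add(11, -168), -1), Add(-22, -99, Mul(-2, -168))), -1))) = Add(Mul(-102, Rational(-4, 18123)), Mul(47985, Pow(Mul(2, Pow(-157, -1), Add(-22, -99, 336)), -1))) = Add(Rational(136, 6041), Mul(47985, Pow(Mul(2, Rational(-1, 157), 215), -1))) = Add(Rational(136, 6041), Mul(47985, Pow(Rational(-430, 157), -1))) = Add(Rational(136, 6041), Mul(47985, Rational(-157, 430))) = Add(Rational(136, 6041), Rational(-1506729, 86)) = Rational(-9102138193, 519526)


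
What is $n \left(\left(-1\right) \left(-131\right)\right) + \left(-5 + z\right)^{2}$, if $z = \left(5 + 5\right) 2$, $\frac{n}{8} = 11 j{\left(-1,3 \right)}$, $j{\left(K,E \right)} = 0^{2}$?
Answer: $225$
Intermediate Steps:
$j{\left(K,E \right)} = 0$
$n = 0$ ($n = 8 \cdot 11 \cdot 0 = 8 \cdot 0 = 0$)
$z = 20$ ($z = 10 \cdot 2 = 20$)
$n \left(\left(-1\right) \left(-131\right)\right) + \left(-5 + z\right)^{2} = 0 \left(\left(-1\right) \left(-131\right)\right) + \left(-5 + 20\right)^{2} = 0 \cdot 131 + 15^{2} = 0 + 225 = 225$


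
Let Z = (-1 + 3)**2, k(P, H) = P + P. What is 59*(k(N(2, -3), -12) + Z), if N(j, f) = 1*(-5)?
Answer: -354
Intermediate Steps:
N(j, f) = -5
k(P, H) = 2*P
Z = 4 (Z = 2**2 = 4)
59*(k(N(2, -3), -12) + Z) = 59*(2*(-5) + 4) = 59*(-10 + 4) = 59*(-6) = -354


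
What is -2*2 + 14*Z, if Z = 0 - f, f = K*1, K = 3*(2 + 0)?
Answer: -88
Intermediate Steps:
K = 6 (K = 3*2 = 6)
f = 6 (f = 6*1 = 6)
Z = -6 (Z = 0 - 1*6 = 0 - 6 = -6)
-2*2 + 14*Z = -2*2 + 14*(-6) = -4 - 84 = -88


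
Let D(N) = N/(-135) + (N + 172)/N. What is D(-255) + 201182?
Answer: 153905924/765 ≈ 2.0118e+5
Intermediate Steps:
D(N) = -N/135 + (172 + N)/N (D(N) = N*(-1/135) + (172 + N)/N = -N/135 + (172 + N)/N)
D(-255) + 201182 = (1 + 172/(-255) - 1/135*(-255)) + 201182 = (1 + 172*(-1/255) + 17/9) + 201182 = (1 - 172/255 + 17/9) + 201182 = 1694/765 + 201182 = 153905924/765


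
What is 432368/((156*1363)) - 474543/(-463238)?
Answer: 75297604147/24624342366 ≈ 3.0579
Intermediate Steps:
432368/((156*1363)) - 474543/(-463238) = 432368/212628 - 474543*(-1/463238) = 432368*(1/212628) + 474543/463238 = 108092/53157 + 474543/463238 = 75297604147/24624342366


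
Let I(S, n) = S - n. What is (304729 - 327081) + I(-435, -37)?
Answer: -22750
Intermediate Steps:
(304729 - 327081) + I(-435, -37) = (304729 - 327081) + (-435 - 1*(-37)) = -22352 + (-435 + 37) = -22352 - 398 = -22750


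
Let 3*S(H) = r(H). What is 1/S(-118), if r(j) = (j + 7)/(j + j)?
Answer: 236/37 ≈ 6.3784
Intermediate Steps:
r(j) = (7 + j)/(2*j) (r(j) = (7 + j)/((2*j)) = (7 + j)*(1/(2*j)) = (7 + j)/(2*j))
S(H) = (7 + H)/(6*H) (S(H) = ((7 + H)/(2*H))/3 = (7 + H)/(6*H))
1/S(-118) = 1/((⅙)*(7 - 118)/(-118)) = 1/((⅙)*(-1/118)*(-111)) = 1/(37/236) = 236/37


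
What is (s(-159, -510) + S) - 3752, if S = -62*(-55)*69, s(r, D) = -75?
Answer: 231463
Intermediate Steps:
S = 235290 (S = 3410*69 = 235290)
(s(-159, -510) + S) - 3752 = (-75 + 235290) - 3752 = 235215 - 3752 = 231463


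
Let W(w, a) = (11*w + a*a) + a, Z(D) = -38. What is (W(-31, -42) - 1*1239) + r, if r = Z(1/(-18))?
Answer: 104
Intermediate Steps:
r = -38
W(w, a) = a + a**2 + 11*w (W(w, a) = (11*w + a**2) + a = (a**2 + 11*w) + a = a + a**2 + 11*w)
(W(-31, -42) - 1*1239) + r = ((-42 + (-42)**2 + 11*(-31)) - 1*1239) - 38 = ((-42 + 1764 - 341) - 1239) - 38 = (1381 - 1239) - 38 = 142 - 38 = 104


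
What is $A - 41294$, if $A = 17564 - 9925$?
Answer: $-33655$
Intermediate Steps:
$A = 7639$
$A - 41294 = 7639 - 41294 = -33655$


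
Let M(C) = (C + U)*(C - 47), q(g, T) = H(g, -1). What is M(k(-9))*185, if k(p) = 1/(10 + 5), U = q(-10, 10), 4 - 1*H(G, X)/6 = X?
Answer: -11747648/45 ≈ -2.6106e+5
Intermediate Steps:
H(G, X) = 24 - 6*X
q(g, T) = 30 (q(g, T) = 24 - 6*(-1) = 24 + 6 = 30)
U = 30
k(p) = 1/15
M(C) = (-47 + C)*(30 + C) (M(C) = (C + 30)*(C - 47) = (30 + C)*(-47 + C) = (-47 + C)*(30 + C))
M(k(-9))*185 = (-1410 + (1/15)² - 17*1/15)*185 = (-1410 + 1/225 - 17/15)*185 = -317504/225*185 = -11747648/45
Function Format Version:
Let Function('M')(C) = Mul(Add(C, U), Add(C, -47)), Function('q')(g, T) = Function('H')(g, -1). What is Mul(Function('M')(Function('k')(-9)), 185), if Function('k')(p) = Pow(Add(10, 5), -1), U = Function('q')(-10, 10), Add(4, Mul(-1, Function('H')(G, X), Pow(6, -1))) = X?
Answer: Rational(-11747648, 45) ≈ -2.6106e+5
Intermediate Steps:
Function('H')(G, X) = Add(24, Mul(-6, X))
Function('q')(g, T) = 30 (Function('q')(g, T) = Add(24, Mul(-6, -1)) = Add(24, 6) = 30)
U = 30
Function('k')(p) = Rational(1, 15) (Function('k')(p) = Pow(15, -1) = Rational(1, 15))
Function('M')(C) = Mul(Add(-47, C), Add(30, C)) (Function('M')(C) = Mul(Add(C, 30), Add(C, -47)) = Mul(Add(30, C), Add(-47, C)) = Mul(Add(-47, C), Add(30, C)))
Mul(Function('M')(Function('k')(-9)), 185) = Mul(Add(-1410, Pow(Rational(1, 15), 2), Mul(-17, Rational(1, 15))), 185) = Mul(Add(-1410, Rational(1, 225), Rational(-17, 15)), 185) = Mul(Rational(-317504, 225), 185) = Rational(-11747648, 45)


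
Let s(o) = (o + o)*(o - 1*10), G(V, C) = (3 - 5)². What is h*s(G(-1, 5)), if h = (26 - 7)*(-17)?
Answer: 15504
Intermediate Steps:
h = -323 (h = 19*(-17) = -323)
G(V, C) = 4 (G(V, C) = (-2)² = 4)
s(o) = 2*o*(-10 + o) (s(o) = (2*o)*(o - 10) = (2*o)*(-10 + o) = 2*o*(-10 + o))
h*s(G(-1, 5)) = -646*4*(-10 + 4) = -646*4*(-6) = -323*(-48) = 15504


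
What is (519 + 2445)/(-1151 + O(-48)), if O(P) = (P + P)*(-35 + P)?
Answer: 2964/6817 ≈ 0.43480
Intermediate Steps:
O(P) = 2*P*(-35 + P) (O(P) = (2*P)*(-35 + P) = 2*P*(-35 + P))
(519 + 2445)/(-1151 + O(-48)) = (519 + 2445)/(-1151 + 2*(-48)*(-35 - 48)) = 2964/(-1151 + 2*(-48)*(-83)) = 2964/(-1151 + 7968) = 2964/6817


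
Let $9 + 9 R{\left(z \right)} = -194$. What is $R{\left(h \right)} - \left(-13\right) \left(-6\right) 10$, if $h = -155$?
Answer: $- \frac{7223}{9} \approx -802.56$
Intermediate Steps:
$R{\left(z \right)} = - \frac{203}{9}$ ($R{\left(z \right)} = -1 + \frac{1}{9} \left(-194\right) = -1 - \frac{194}{9} = - \frac{203}{9}$)
$R{\left(h \right)} - \left(-13\right) \left(-6\right) 10 = - \frac{203}{9} - \left(-13\right) \left(-6\right) 10 = - \frac{203}{9} - 78 \cdot 10 = - \frac{203}{9} - 780 = - \frac{7223}{9}$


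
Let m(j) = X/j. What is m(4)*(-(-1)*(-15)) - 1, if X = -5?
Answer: 71/4 ≈ 17.750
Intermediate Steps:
m(j) = -5/j
m(4)*(-(-1)*(-15)) - 1 = (-5/4)*(-(-1)*(-15)) - 1 = (-5*¼)*(-1*15) - 1 = -5/4*(-15) - 1 = 75/4 - 1 = 71/4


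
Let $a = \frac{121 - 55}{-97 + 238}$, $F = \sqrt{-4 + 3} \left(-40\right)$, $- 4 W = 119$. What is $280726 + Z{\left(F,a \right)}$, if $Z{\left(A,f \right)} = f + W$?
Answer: $\frac{52770983}{188} \approx 2.807 \cdot 10^{5}$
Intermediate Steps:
$W = - \frac{119}{4}$ ($W = \left(- \frac{1}{4}\right) 119 = - \frac{119}{4} \approx -29.75$)
$F = - 40 i$ ($F = \sqrt{-1} \left(-40\right) = i \left(-40\right) = - 40 i \approx - 40.0 i$)
$a = \frac{22}{47}$ ($a = \frac{66}{141} = 66 \cdot \frac{1}{141} = \frac{22}{47} \approx 0.46809$)
$Z{\left(A,f \right)} = - \frac{119}{4} + f$ ($Z{\left(A,f \right)} = f - \frac{119}{4} = - \frac{119}{4} + f$)
$280726 + Z{\left(F,a \right)} = 280726 + \left(- \frac{119}{4} + \frac{22}{47}\right) = 280726 - \frac{5505}{188} = \frac{52770983}{188}$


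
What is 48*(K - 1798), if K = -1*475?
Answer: -109104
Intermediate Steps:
K = -475
48*(K - 1798) = 48*(-475 - 1798) = 48*(-2273) = -109104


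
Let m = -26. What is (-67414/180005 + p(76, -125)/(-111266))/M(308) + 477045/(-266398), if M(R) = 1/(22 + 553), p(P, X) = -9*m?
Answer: -3148604454717775/14420365895782 ≈ -218.34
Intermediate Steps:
p(P, X) = 234 (p(P, X) = -9*(-26) = 234)
M(R) = 1/575
(-67414/180005 + p(76, -125)/(-111266))/M(308) + 477045/(-266398) = (-67414/180005 + 234/(-111266))/(1/575) + 477045/(-266398) = (-67414*1/180005 + 234*(-1/111266))*575 + 477045*(-1/266398) = (-1822/4865 - 117/55633)*575 - 477045/266398 = -101932531/270654545*575 - 477045/266398 = -11722241065/54130909 - 477045/266398 = -3148604454717775/14420365895782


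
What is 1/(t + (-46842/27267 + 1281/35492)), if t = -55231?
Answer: -322586788/17817333417107 ≈ -1.8105e-5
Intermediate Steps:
1/(t + (-46842/27267 + 1281/35492)) = 1/(-55231 + (-46842/27267 + 1281/35492)) = 1/(-55231 + (-46842*1/27267 + 1281*(1/35492))) = 1/(-55231 + (-15614/9089 + 1281/35492)) = 1/(-55231 - 542529079/322586788) = 1/(-17817333417107/322586788) = -322586788/17817333417107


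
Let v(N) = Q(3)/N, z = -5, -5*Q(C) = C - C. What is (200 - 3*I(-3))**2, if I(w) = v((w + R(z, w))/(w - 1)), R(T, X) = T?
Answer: 40000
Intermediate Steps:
Q(C) = 0 (Q(C) = -(C - C)/5 = -1/5*0 = 0)
v(N) = 0 (v(N) = 0/N = 0)
I(w) = 0
(200 - 3*I(-3))**2 = (200 - 3*0)**2 = (200 + 0)**2 = 200**2 = 40000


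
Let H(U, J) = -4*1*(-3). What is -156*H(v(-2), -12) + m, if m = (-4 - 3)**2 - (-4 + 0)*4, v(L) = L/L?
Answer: -1807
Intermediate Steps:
v(L) = 1
H(U, J) = 12 (H(U, J) = -4*(-3) = 12)
m = 65 (m = (-7)**2 - (-4)*4 = 49 - 1*(-16) = 49 + 16 = 65)
-156*H(v(-2), -12) + m = -156*12 + 65 = -1872 + 65 = -1807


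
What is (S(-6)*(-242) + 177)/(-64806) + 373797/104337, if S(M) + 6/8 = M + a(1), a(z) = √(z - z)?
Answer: 1780398981/500863972 ≈ 3.5547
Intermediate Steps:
a(z) = 0 (a(z) = √0 = 0)
S(M) = -¾ + M (S(M) = -¾ + (M + 0) = -¾ + M)
(S(-6)*(-242) + 177)/(-64806) + 373797/104337 = ((-¾ - 6)*(-242) + 177)/(-64806) + 373797/104337 = (-27/4*(-242) + 177)*(-1/64806) + 373797*(1/104337) = (3267/2 + 177)*(-1/64806) + 41533/11593 = (3621/2)*(-1/64806) + 41533/11593 = -1207/43204 + 41533/11593 = 1780398981/500863972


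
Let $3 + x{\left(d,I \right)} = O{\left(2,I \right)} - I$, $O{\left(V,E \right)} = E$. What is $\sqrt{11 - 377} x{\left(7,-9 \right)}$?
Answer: $- 3 i \sqrt{366} \approx - 57.393 i$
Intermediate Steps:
$x{\left(d,I \right)} = -3$ ($x{\left(d,I \right)} = -3 + \left(I - I\right) = -3 + 0 = -3$)
$\sqrt{11 - 377} x{\left(7,-9 \right)} = \sqrt{11 - 377} \left(-3\right) = \sqrt{-366} \left(-3\right) = i \sqrt{366} \left(-3\right) = - 3 i \sqrt{366}$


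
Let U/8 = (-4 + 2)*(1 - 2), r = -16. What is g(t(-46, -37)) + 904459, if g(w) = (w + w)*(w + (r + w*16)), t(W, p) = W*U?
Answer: 19345675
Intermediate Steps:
U = 16 (U = 8*((-4 + 2)*(1 - 2)) = 8*(-2*(-1)) = 8*2 = 16)
t(W, p) = 16*W (t(W, p) = W*16 = 16*W)
g(w) = 2*w*(-16 + 17*w) (g(w) = (w + w)*(w + (-16 + w*16)) = (2*w)*(w + (-16 + 16*w)) = (2*w)*(-16 + 17*w) = 2*w*(-16 + 17*w))
g(t(-46, -37)) + 904459 = 2*(16*(-46))*(-16 + 17*(16*(-46))) + 904459 = 2*(-736)*(-16 + 17*(-736)) + 904459 = 2*(-736)*(-16 - 12512) + 904459 = 2*(-736)*(-12528) + 904459 = 18441216 + 904459 = 19345675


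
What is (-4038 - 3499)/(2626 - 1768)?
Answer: -7537/858 ≈ -8.7844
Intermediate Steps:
(-4038 - 3499)/(2626 - 1768) = -7537/858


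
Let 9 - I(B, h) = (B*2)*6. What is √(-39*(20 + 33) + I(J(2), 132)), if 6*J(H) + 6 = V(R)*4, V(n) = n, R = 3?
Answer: 3*I*√230 ≈ 45.497*I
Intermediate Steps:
J(H) = 1 (J(H) = -1 + (3*4)/6 = -1 + (⅙)*12 = -1 + 2 = 1)
I(B, h) = 9 - 12*B (I(B, h) = 9 - B*2*6 = 9 - 2*B*6 = 9 - 12*B)
√(-39*(20 + 33) + I(J(2), 132)) = √(-39*(20 + 33) + (9 - 12*1)) = √(-39*53 + (9 - 12)) = √(-2067 - 3) = √(-2070) = 3*I*√230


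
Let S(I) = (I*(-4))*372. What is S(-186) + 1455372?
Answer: 1732140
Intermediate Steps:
S(I) = -1488*I (S(I) = -4*I*372 = -1488*I)
S(-186) + 1455372 = -1488*(-186) + 1455372 = 276768 + 1455372 = 1732140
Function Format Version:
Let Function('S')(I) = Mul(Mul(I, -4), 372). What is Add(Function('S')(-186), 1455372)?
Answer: 1732140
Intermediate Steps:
Function('S')(I) = Mul(-1488, I) (Function('S')(I) = Mul(Mul(-4, I), 372) = Mul(-1488, I))
Add(Function('S')(-186), 1455372) = Add(Mul(-1488, -186), 1455372) = Add(276768, 1455372) = 1732140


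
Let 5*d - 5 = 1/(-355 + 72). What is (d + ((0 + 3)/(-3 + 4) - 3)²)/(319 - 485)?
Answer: -707/117445 ≈ -0.0060198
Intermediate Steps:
d = 1414/1415 (d = 1 + 1/(5*(-355 + 72)) = 1 + (⅕)/(-283) = 1 + (⅕)*(-1/283) = 1 - 1/1415 = 1414/1415 ≈ 0.99929)
(d + ((0 + 3)/(-3 + 4) - 3)²)/(319 - 485) = (1414/1415 + ((0 + 3)/(-3 + 4) - 3)²)/(319 - 485) = (1414/1415 + (3/1 - 3)²)/(-166) = (1414/1415 + (3*1 - 3)²)*(-1/166) = (1414/1415 + (3 - 3)²)*(-1/166) = (1414/1415 + 0²)*(-1/166) = (1414/1415 + 0)*(-1/166) = (1414/1415)*(-1/166) = -707/117445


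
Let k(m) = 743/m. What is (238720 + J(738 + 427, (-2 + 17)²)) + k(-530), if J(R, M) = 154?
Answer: 126602477/530 ≈ 2.3887e+5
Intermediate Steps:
(238720 + J(738 + 427, (-2 + 17)²)) + k(-530) = (238720 + 154) + 743/(-530) = 238874 + 743*(-1/530) = 238874 - 743/530 = 126602477/530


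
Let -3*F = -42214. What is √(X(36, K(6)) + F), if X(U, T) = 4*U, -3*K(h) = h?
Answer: √127938/3 ≈ 119.23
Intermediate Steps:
K(h) = -h/3
F = 42214/3 (F = -⅓*(-42214) = 42214/3 ≈ 14071.)
√(X(36, K(6)) + F) = √(4*36 + 42214/3) = √(144 + 42214/3) = √(42646/3) = √127938/3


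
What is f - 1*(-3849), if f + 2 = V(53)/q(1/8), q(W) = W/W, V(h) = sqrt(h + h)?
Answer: 3847 + sqrt(106) ≈ 3857.3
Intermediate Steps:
V(h) = sqrt(2)*sqrt(h) (V(h) = sqrt(2*h) = sqrt(2)*sqrt(h))
q(W) = 1
f = -2 + sqrt(106) (f = -2 + (sqrt(2)*sqrt(53))/1 = -2 + sqrt(106)*1 = -2 + sqrt(106) ≈ 8.2956)
f - 1*(-3849) = (-2 + sqrt(106)) - 1*(-3849) = (-2 + sqrt(106)) + 3849 = 3847 + sqrt(106)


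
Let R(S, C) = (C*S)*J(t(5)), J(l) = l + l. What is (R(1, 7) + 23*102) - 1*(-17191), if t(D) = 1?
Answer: 19551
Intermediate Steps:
J(l) = 2*l
R(S, C) = 2*C*S (R(S, C) = (C*S)*(2*1) = (C*S)*2 = 2*C*S)
(R(1, 7) + 23*102) - 1*(-17191) = (2*7*1 + 23*102) - 1*(-17191) = (14 + 2346) + 17191 = 2360 + 17191 = 19551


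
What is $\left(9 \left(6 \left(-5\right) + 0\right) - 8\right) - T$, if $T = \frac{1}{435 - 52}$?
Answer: $- \frac{106475}{383} \approx -278.0$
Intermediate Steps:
$T = \frac{1}{383} \approx 0.002611$
$\left(9 \left(6 \left(-5\right) + 0\right) - 8\right) - T = \left(9 \left(6 \left(-5\right) + 0\right) - 8\right) - \frac{1}{383} = \left(9 \left(-30 + 0\right) - 8\right) - \frac{1}{383} = \left(9 \left(-30\right) - 8\right) - \frac{1}{383} = \left(-270 - 8\right) - \frac{1}{383} = -278 - \frac{1}{383} = - \frac{106475}{383}$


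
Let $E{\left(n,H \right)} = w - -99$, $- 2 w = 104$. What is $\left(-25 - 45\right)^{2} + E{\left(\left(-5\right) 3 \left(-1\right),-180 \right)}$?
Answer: $4947$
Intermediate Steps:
$w = -52$ ($w = \left(- \frac{1}{2}\right) 104 = -52$)
$E{\left(n,H \right)} = 47$ ($E{\left(n,H \right)} = -52 - -99 = -52 + 99 = 47$)
$\left(-25 - 45\right)^{2} + E{\left(\left(-5\right) 3 \left(-1\right),-180 \right)} = \left(-25 - 45\right)^{2} + 47 = \left(-70\right)^{2} + 47 = 4900 + 47 = 4947$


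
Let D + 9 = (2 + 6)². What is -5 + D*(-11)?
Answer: -610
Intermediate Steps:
D = 55 (D = -9 + (2 + 6)² = -9 + 8² = -9 + 64 = 55)
-5 + D*(-11) = -5 + 55*(-11) = -5 - 605 = -610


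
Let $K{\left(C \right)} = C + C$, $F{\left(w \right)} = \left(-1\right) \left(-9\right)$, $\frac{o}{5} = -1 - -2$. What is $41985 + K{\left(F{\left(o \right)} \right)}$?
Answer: $42003$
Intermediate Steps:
$o = 5$ ($o = 5 \left(-1 - -2\right) = 5 \left(-1 + 2\right) = 5 \cdot 1 = 5$)
$F{\left(w \right)} = 9$
$K{\left(C \right)} = 2 C$
$41985 + K{\left(F{\left(o \right)} \right)} = 41985 + 2 \cdot 9 = 41985 + 18 = 42003$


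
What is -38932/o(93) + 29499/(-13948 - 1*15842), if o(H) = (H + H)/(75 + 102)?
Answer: -11404850243/307830 ≈ -37049.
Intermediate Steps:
o(H) = 2*H/177 (o(H) = (2*H)/177 = (2*H)*(1/177) = 2*H/177)
-38932/o(93) + 29499/(-13948 - 1*15842) = -38932/((2/177)*93) + 29499/(-13948 - 1*15842) = -38932/62/59 + 29499/(-13948 - 15842) = -38932*59/62 + 29499/(-29790) = -1148494/31 + 29499*(-1/29790) = -1148494/31 - 9833/9930 = -11404850243/307830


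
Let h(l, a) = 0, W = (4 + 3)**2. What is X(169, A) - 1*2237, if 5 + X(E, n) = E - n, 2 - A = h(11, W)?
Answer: -2075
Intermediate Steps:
W = 49 (W = 7**2 = 49)
A = 2 (A = 2 - 1*0 = 2 + 0 = 2)
X(E, n) = -5 + E - n (X(E, n) = -5 + (E - n) = -5 + E - n)
X(169, A) - 1*2237 = (-5 + 169 - 1*2) - 1*2237 = (-5 + 169 - 2) - 2237 = 162 - 2237 = -2075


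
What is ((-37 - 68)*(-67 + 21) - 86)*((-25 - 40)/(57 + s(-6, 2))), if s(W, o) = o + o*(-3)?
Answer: -308360/53 ≈ -5818.1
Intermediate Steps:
s(W, o) = -2*o (s(W, o) = o - 3*o = -2*o)
((-37 - 68)*(-67 + 21) - 86)*((-25 - 40)/(57 + s(-6, 2))) = ((-37 - 68)*(-67 + 21) - 86)*((-25 - 40)/(57 - 2*2)) = (-105*(-46) - 86)*(-65/(57 - 4)) = (4830 - 86)*(-65/53) = 4744*(-65*1/53) = 4744*(-65/53) = -308360/53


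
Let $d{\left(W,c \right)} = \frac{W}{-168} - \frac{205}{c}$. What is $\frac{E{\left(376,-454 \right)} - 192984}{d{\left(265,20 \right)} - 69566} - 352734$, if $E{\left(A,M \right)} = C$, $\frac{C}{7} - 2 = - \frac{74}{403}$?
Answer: $- \frac{1661610010035246}{4710697225} \approx -3.5273 \cdot 10^{5}$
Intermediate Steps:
$C = \frac{5124}{403}$ ($C = 14 + 7 \left(- \frac{74}{403}\right) = 14 - \frac{518}{403} = \frac{5124}{403} \approx 12.715$)
$E{\left(A,M \right)} = \frac{5124}{403}$
$d{\left(W,c \right)} = - \frac{205}{c} - \frac{W}{168}$ ($d{\left(W,c \right)} = W \left(- \frac{1}{168}\right) - \frac{205}{c} = - \frac{W}{168} - \frac{205}{c} = - \frac{205}{c} - \frac{W}{168}$)
$\frac{E{\left(376,-454 \right)} - 192984}{d{\left(265,20 \right)} - 69566} - 352734 = \frac{\frac{5124}{403} - 192984}{\left(- \frac{205}{20} - \frac{265}{168}\right) - 69566} - 352734 = - \frac{77767428}{403 \left(\left(\left(-205\right) \frac{1}{20} - \frac{265}{168}\right) - 69566\right)} - 352734 = - \frac{77767428}{403 \left(\left(- \frac{41}{4} - \frac{265}{168}\right) - 69566\right)} - 352734 = - \frac{77767428}{403 \left(- \frac{1987}{168} - 69566\right)} - 352734 = - \frac{77767428}{403 \left(- \frac{11689075}{168}\right)} - 352734 = \left(- \frac{77767428}{403}\right) \left(- \frac{168}{11689075}\right) - 352734 = \frac{13064927904}{4710697225} - 352734 = - \frac{1661610010035246}{4710697225}$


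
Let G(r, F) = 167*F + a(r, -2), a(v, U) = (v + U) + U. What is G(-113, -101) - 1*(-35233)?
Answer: 18249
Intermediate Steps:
a(v, U) = v + 2*U (a(v, U) = (U + v) + U = v + 2*U)
G(r, F) = -4 + r + 167*F (G(r, F) = 167*F + (r + 2*(-2)) = 167*F + (r - 4) = 167*F + (-4 + r) = -4 + r + 167*F)
G(-113, -101) - 1*(-35233) = (-4 - 113 + 167*(-101)) - 1*(-35233) = (-4 - 113 - 16867) + 35233 = -16984 + 35233 = 18249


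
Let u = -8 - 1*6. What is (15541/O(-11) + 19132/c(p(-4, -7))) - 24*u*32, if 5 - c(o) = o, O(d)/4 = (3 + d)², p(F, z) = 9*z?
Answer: 48281349/4352 ≈ 11094.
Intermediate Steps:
u = -14 (u = -8 - 6 = -14)
O(d) = 4*(3 + d)²
c(o) = 5 - o
(15541/O(-11) + 19132/c(p(-4, -7))) - 24*u*32 = (15541/((4*(3 - 11)²)) + 19132/(5 - 9*(-7))) - 24*(-14)*32 = (15541/((4*(-8)²)) + 19132/(5 - 1*(-63))) - (-336)*32 = (15541/((4*64)) + 19132/(5 + 63)) - 1*(-10752) = (15541/256 + 19132/68) + 10752 = (15541*(1/256) + 19132*(1/68)) + 10752 = (15541/256 + 4783/17) + 10752 = 1488645/4352 + 10752 = 48281349/4352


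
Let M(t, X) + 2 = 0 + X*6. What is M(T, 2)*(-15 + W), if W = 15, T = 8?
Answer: 0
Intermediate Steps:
M(t, X) = -2 + 6*X (M(t, X) = -2 + (0 + X*6) = -2 + (0 + 6*X) = -2 + 6*X)
M(T, 2)*(-15 + W) = (-2 + 6*2)*(-15 + 15) = (-2 + 12)*0 = 10*0 = 0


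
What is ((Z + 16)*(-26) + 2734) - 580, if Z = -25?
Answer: 2388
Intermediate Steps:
((Z + 16)*(-26) + 2734) - 580 = ((-25 + 16)*(-26) + 2734) - 580 = (-9*(-26) + 2734) - 580 = (234 + 2734) - 580 = 2968 - 580 = 2388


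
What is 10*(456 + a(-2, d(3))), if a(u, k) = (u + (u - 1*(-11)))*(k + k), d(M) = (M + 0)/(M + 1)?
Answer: 4665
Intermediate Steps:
d(M) = M/(1 + M)
a(u, k) = 2*k*(11 + 2*u) (a(u, k) = (u + (u + 11))*(2*k) = (u + (11 + u))*(2*k) = (11 + 2*u)*(2*k) = 2*k*(11 + 2*u))
10*(456 + a(-2, d(3))) = 10*(456 + 2*(3/(1 + 3))*(11 + 2*(-2))) = 10*(456 + 2*(3/4)*(11 - 4)) = 10*(456 + 2*(3*(1/4))*7) = 10*(456 + 2*(3/4)*7) = 10*(456 + 21/2) = 10*(933/2) = 4665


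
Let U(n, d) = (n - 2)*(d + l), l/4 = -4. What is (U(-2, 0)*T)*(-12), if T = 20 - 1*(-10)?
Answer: -23040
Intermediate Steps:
l = -16 (l = 4*(-4) = -16)
U(n, d) = (-16 + d)*(-2 + n) (U(n, d) = (n - 2)*(d - 16) = (-2 + n)*(-16 + d) = (-16 + d)*(-2 + n))
T = 30 (T = 20 + 10 = 30)
(U(-2, 0)*T)*(-12) = ((32 - 16*(-2) - 2*0 + 0*(-2))*30)*(-12) = ((32 + 32 + 0 + 0)*30)*(-12) = (64*30)*(-12) = 1920*(-12) = -23040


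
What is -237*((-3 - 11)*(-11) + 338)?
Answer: -116604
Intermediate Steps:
-237*((-3 - 11)*(-11) + 338) = -237*(-14*(-11) + 338) = -237*(154 + 338) = -237*492 = -116604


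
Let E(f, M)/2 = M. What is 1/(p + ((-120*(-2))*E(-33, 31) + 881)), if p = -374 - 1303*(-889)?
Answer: 1/1173754 ≈ 8.5197e-7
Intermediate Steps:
E(f, M) = 2*M
p = 1157993 (p = -374 + 1158367 = 1157993)
1/(p + ((-120*(-2))*E(-33, 31) + 881)) = 1/(1157993 + ((-120*(-2))*(2*31) + 881)) = 1/(1157993 + (240*62 + 881)) = 1/(1157993 + (14880 + 881)) = 1/(1157993 + 15761) = 1/1173754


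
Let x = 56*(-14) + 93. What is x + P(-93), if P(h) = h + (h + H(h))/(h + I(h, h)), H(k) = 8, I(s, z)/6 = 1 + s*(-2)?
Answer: -806821/1029 ≈ -784.08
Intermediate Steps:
I(s, z) = 6 - 12*s (I(s, z) = 6*(1 + s*(-2)) = 6*(1 - 2*s) = 6 - 12*s)
x = -691 (x = -784 + 93 = -691)
P(h) = h + (8 + h)/(6 - 11*h) (P(h) = h + (h + 8)/(h + (6 - 12*h)) = h + (8 + h)/(6 - 11*h))
x + P(-93) = -691 + (-8 - 7*(-93) + 11*(-93)²)/(-6 + 11*(-93)) = -691 + (-8 + 651 + 11*8649)/(-6 - 1023) = -691 + (-8 + 651 + 95139)/(-1029) = -691 - 1/1029*95782 = -691 - 95782/1029 = -806821/1029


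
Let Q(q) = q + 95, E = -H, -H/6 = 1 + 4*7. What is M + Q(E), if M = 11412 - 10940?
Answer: 741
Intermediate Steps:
H = -174 (H = -6*(1 + 4*7) = -6*(1 + 28) = -6*29 = -174)
M = 472
E = 174 (E = -1*(-174) = 174)
Q(q) = 95 + q
M + Q(E) = 472 + (95 + 174) = 472 + 269 = 741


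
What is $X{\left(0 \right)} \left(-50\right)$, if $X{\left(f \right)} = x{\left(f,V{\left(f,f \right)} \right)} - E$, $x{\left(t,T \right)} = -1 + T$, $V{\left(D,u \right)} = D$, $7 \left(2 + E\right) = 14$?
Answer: $50$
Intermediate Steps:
$E = 0$ ($E = -2 + \frac{1}{7} \cdot 14 = -2 + 2 = 0$)
$X{\left(f \right)} = -1 + f$ ($X{\left(f \right)} = \left(-1 + f\right) - 0 = \left(-1 + f\right) + 0 = -1 + f$)
$X{\left(0 \right)} \left(-50\right) = \left(-1 + 0\right) \left(-50\right) = \left(-1\right) \left(-50\right) = 50$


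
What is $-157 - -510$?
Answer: $353$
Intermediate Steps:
$-157 - -510 = -157 + 510 = 353$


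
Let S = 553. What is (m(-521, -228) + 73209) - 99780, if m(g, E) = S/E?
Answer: -6058741/228 ≈ -26573.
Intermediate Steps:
m(g, E) = 553/E
(m(-521, -228) + 73209) - 99780 = (553/(-228) + 73209) - 99780 = (553*(-1/228) + 73209) - 99780 = (-553/228 + 73209) - 99780 = 16691099/228 - 99780 = -6058741/228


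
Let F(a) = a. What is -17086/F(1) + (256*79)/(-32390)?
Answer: -3502758/205 ≈ -17087.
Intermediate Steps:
-17086/F(1) + (256*79)/(-32390) = -17086/1 + (256*79)/(-32390) = -17086*1 + 20224*(-1/32390) = -17086 - 128/205 = -3502758/205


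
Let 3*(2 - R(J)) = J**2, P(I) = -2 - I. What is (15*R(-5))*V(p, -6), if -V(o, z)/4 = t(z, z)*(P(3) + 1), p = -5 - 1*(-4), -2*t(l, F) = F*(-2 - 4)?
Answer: 27360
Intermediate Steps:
t(l, F) = 3*F (t(l, F) = -F*(-2 - 4)/2 = -F*(-6)/2 = -(-3)*F = 3*F)
p = -1 (p = -5 + 4 = -1)
V(o, z) = 48*z (V(o, z) = -4*3*z*((-2 - 1*3) + 1) = -4*3*z*((-2 - 3) + 1) = -4*3*z*(-5 + 1) = -4*3*z*(-4) = -(-48)*z = 48*z)
R(J) = 2 - J**2/3
(15*R(-5))*V(p, -6) = (15*(2 - 1/3*(-5)**2))*(48*(-6)) = (15*(2 - 1/3*25))*(-288) = (15*(2 - 25/3))*(-288) = (15*(-19/3))*(-288) = -95*(-288) = 27360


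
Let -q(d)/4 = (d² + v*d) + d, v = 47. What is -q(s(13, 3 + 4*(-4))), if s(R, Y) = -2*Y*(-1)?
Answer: -2288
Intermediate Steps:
s(R, Y) = 2*Y
q(d) = -192*d - 4*d² (q(d) = -4*((d² + 47*d) + d) = -4*(d² + 48*d) = -192*d - 4*d²)
-q(s(13, 3 + 4*(-4))) = -(-4)*2*(3 + 4*(-4))*(48 + 2*(3 + 4*(-4))) = -(-4)*2*(3 - 16)*(48 + 2*(3 - 16)) = -(-4)*2*(-13)*(48 + 2*(-13)) = -(-4)*(-26)*(48 - 26) = -(-4)*(-26)*22 = -1*2288 = -2288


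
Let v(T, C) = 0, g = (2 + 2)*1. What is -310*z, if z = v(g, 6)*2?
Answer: 0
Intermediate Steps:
g = 4 (g = 4*1 = 4)
z = 0 (z = 0*2 = 0)
-310*z = -310*0 = 0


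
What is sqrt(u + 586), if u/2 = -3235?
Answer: 2*I*sqrt(1471) ≈ 76.707*I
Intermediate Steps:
u = -6470 (u = 2*(-3235) = -6470)
sqrt(u + 586) = sqrt(-6470 + 586) = sqrt(-5884) = 2*I*sqrt(1471)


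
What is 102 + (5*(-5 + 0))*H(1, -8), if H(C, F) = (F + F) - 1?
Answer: 527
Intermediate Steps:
H(C, F) = -1 + 2*F (H(C, F) = 2*F - 1 = -1 + 2*F)
102 + (5*(-5 + 0))*H(1, -8) = 102 + (5*(-5 + 0))*(-1 + 2*(-8)) = 102 + (5*(-5))*(-1 - 16) = 102 - 25*(-17) = 102 + 425 = 527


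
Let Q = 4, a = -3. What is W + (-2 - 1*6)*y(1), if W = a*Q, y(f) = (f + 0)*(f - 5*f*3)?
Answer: 100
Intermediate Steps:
y(f) = -14*f**2 (y(f) = f*(f - 15*f) = f*(-14*f) = -14*f**2)
W = -12 (W = -3*4 = -12)
W + (-2 - 1*6)*y(1) = -12 + (-2 - 1*6)*(-14*1**2) = -12 + (-2 - 6)*(-14*1) = -12 - 8*(-14) = -12 + 112 = 100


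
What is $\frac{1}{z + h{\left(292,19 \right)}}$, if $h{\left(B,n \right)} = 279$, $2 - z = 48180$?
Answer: $- \frac{1}{47899} \approx -2.0877 \cdot 10^{-5}$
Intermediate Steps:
$z = -48178$ ($z = 2 - 48180 = -48178$)
$\frac{1}{z + h{\left(292,19 \right)}} = \frac{1}{-48178 + 279} = \frac{1}{-47899} = - \frac{1}{47899}$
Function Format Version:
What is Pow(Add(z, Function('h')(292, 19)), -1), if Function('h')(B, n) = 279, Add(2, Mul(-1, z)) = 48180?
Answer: Rational(-1, 47899) ≈ -2.0877e-5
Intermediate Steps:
z = -48178 (z = Add(2, Mul(-1, 48180)) = Add(2, -48180) = -48178)
Pow(Add(z, Function('h')(292, 19)), -1) = Pow(Add(-48178, 279), -1) = Pow(-47899, -1) = Rational(-1, 47899)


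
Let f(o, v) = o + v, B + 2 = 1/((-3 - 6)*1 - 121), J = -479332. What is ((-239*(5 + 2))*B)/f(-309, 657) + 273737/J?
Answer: 565856017/62313160 ≈ 9.0808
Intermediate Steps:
B = -261/130 (B = -2 + 1/((-3 - 6)*1 - 121) = -2 + 1/(-9*1 - 121) = -2 + 1/(-9 - 121) = -2 + 1/(-130) = -2 - 1/130 = -261/130 ≈ -2.0077)
((-239*(5 + 2))*B)/f(-309, 657) + 273737/J = (-239*(5 + 2)*(-261/130))/(-309 + 657) + 273737/(-479332) = (-239*7*(-261/130))/348 + 273737*(-1/479332) = -1673*(-261/130)*(1/348) - 273737/479332 = (436653/130)*(1/348) - 273737/479332 = 5019/520 - 273737/479332 = 565856017/62313160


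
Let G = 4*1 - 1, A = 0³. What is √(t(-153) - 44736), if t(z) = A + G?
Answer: I*√44733 ≈ 211.5*I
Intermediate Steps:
A = 0
G = 3 (G = 4 - 1 = 3)
t(z) = 3 (t(z) = 0 + 3 = 3)
√(t(-153) - 44736) = √(3 - 44736) = √(-44733) = I*√44733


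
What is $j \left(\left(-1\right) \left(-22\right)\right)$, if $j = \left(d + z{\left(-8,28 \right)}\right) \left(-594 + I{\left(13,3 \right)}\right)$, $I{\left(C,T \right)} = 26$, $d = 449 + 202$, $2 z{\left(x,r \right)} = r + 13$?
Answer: $-8391064$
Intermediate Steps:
$z{\left(x,r \right)} = \frac{13}{2} + \frac{r}{2}$ ($z{\left(x,r \right)} = \frac{r + 13}{2} = \frac{13 + r}{2} = \frac{13}{2} + \frac{r}{2}$)
$d = 651$
$j = -381412$ ($j = \left(651 + \left(\frac{13}{2} + \frac{1}{2} \cdot 28\right)\right) \left(-594 + 26\right) = \left(651 + \left(\frac{13}{2} + 14\right)\right) \left(-568\right) = \left(651 + \frac{41}{2}\right) \left(-568\right) = \frac{1343}{2} \left(-568\right) = -381412$)
$j \left(\left(-1\right) \left(-22\right)\right) = - 381412 \left(\left(-1\right) \left(-22\right)\right) = \left(-381412\right) 22 = -8391064$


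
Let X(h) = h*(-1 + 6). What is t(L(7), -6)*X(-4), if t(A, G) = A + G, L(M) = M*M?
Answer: -860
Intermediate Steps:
X(h) = 5*h (X(h) = h*5 = 5*h)
L(M) = M²
t(L(7), -6)*X(-4) = (7² - 6)*(5*(-4)) = (49 - 6)*(-20) = 43*(-20) = -860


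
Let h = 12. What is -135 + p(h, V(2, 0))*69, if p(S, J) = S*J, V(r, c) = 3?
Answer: 2349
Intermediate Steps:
p(S, J) = J*S
-135 + p(h, V(2, 0))*69 = -135 + (3*12)*69 = -135 + 36*69 = -135 + 2484 = 2349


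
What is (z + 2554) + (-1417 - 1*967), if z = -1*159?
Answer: 11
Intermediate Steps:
z = -159
(z + 2554) + (-1417 - 1*967) = (-159 + 2554) + (-1417 - 1*967) = 2395 + (-1417 - 967) = 2395 - 2384 = 11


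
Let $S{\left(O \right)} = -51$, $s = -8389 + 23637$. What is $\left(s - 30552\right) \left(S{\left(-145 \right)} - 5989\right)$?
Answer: $92436160$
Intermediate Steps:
$s = 15248$
$\left(s - 30552\right) \left(S{\left(-145 \right)} - 5989\right) = \left(15248 - 30552\right) \left(-51 - 5989\right) = \left(-15304\right) \left(-6040\right) = 92436160$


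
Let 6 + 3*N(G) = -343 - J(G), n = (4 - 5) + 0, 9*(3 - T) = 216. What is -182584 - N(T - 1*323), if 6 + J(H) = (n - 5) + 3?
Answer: -547412/3 ≈ -1.8247e+5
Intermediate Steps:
T = -21 (T = 3 - 1/9*216 = 3 - 24 = -21)
n = -1 (n = -1 + 0 = -1)
J(H) = -9 (J(H) = -6 + ((-1 - 5) + 3) = -6 + (-6 + 3) = -6 - 3 = -9)
N(G) = -340/3 (N(G) = -2 + (-343 - 1*(-9))/3 = -2 + (-343 + 9)/3 = -2 + (1/3)*(-334) = -2 - 334/3 = -340/3)
-182584 - N(T - 1*323) = -182584 - 1*(-340/3) = -182584 + 340/3 = -547412/3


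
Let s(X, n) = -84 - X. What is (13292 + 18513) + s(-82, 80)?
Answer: 31803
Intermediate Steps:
(13292 + 18513) + s(-82, 80) = (13292 + 18513) + (-84 - 1*(-82)) = 31805 + (-84 + 82) = 31805 - 2 = 31803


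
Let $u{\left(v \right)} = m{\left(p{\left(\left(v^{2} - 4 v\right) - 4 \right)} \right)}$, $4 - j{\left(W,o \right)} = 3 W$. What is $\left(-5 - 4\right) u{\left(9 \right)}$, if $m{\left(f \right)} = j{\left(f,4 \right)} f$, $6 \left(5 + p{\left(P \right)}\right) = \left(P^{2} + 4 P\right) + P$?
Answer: $2572416$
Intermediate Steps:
$j{\left(W,o \right)} = 4 - 3 W$
$p{\left(P \right)} = -5 + \frac{P^{2}}{6} + \frac{5 P}{6}$ ($p{\left(P \right)} = -5 + \frac{\left(P^{2} + 4 P\right) + P}{6} = -5 + \frac{P^{2} + 5 P}{6} = -5 + \left(\frac{P^{2}}{6} + \frac{5 P}{6}\right) = -5 + \frac{P^{2}}{6} + \frac{5 P}{6}$)
$m{\left(f \right)} = f \left(4 - 3 f\right)$ ($m{\left(f \right)} = \left(4 - 3 f\right) f = f \left(4 - 3 f\right)$)
$u{\left(v \right)} = \left(29 + 10 v - \frac{5 v^{2}}{2} - \frac{\left(-4 + v^{2} - 4 v\right)^{2}}{2}\right) \left(- \frac{25}{3} - \frac{10 v}{3} + \frac{\left(-4 + v^{2} - 4 v\right)^{2}}{6} + \frac{5 v^{2}}{6}\right)$ ($u{\left(v \right)} = \left(-5 + \frac{\left(\left(v^{2} - 4 v\right) - 4\right)^{2}}{6} + \frac{5 \left(\left(v^{2} - 4 v\right) - 4\right)}{6}\right) \left(4 - 3 \left(-5 + \frac{\left(\left(v^{2} - 4 v\right) - 4\right)^{2}}{6} + \frac{5 \left(\left(v^{2} - 4 v\right) - 4\right)}{6}\right)\right) = \left(-5 + \frac{\left(-4 + v^{2} - 4 v\right)^{2}}{6} + \frac{5 \left(-4 + v^{2} - 4 v\right)}{6}\right) \left(4 - 3 \left(-5 + \frac{\left(-4 + v^{2} - 4 v\right)^{2}}{6} + \frac{5 \left(-4 + v^{2} - 4 v\right)}{6}\right)\right) = \left(-5 + \frac{\left(-4 + v^{2} - 4 v\right)^{2}}{6} - \left(\frac{10}{3} - \frac{5 v^{2}}{6} + \frac{10 v}{3}\right)\right) \left(4 - 3 \left(-5 + \frac{\left(-4 + v^{2} - 4 v\right)^{2}}{6} - \left(\frac{10}{3} - \frac{5 v^{2}}{6} + \frac{10 v}{3}\right)\right)\right) = \left(- \frac{25}{3} - \frac{10 v}{3} + \frac{\left(-4 + v^{2} - 4 v\right)^{2}}{6} + \frac{5 v^{2}}{6}\right) \left(4 - 3 \left(- \frac{25}{3} - \frac{10 v}{3} + \frac{\left(-4 + v^{2} - 4 v\right)^{2}}{6} + \frac{5 v^{2}}{6}\right)\right) = \left(- \frac{25}{3} - \frac{10 v}{3} + \frac{\left(-4 + v^{2} - 4 v\right)^{2}}{6} + \frac{5 v^{2}}{6}\right) \left(4 - \left(-25 + \frac{\left(-4 + v^{2} - 4 v\right)^{2}}{2} - 10 v + \frac{5 v^{2}}{2}\right)\right) = \left(- \frac{25}{3} - \frac{10 v}{3} + \frac{\left(-4 + v^{2} - 4 v\right)^{2}}{6} + \frac{5 v^{2}}{6}\right) \left(29 + 10 v - \frac{5 v^{2}}{2} - \frac{\left(-4 + v^{2} - 4 v\right)^{2}}{2}\right) = \left(29 + 10 v - \frac{5 v^{2}}{2} - \frac{\left(-4 + v^{2} - 4 v\right)^{2}}{2}\right) \left(- \frac{25}{3} - \frac{10 v}{3} + \frac{\left(-4 + v^{2} - 4 v\right)^{2}}{6} + \frac{5 v^{2}}{6}\right)$)
$\left(-5 - 4\right) u{\left(9 \right)} = \left(-5 - 4\right) \left(-119 + 76 \cdot 9 - \frac{230 \cdot 9^{3}}{3} - \frac{15 \cdot 9^{6}}{2} - \frac{9^{8}}{12} + \frac{4 \cdot 9^{7}}{3} + \frac{33 \cdot 9^{4}}{4} + \frac{46 \cdot 9^{5}}{3} + \frac{211 \cdot 9^{2}}{3}\right) = - 9 \left(-119 + 684 - 55890 - \frac{7971615}{2} - \frac{14348907}{4} + \frac{4}{3} \cdot 4782969 + \frac{33}{4} \cdot 6561 + \frac{46}{3} \cdot 59049 + \frac{211}{3} \cdot 81\right) = - 9 \left(-119 + 684 - 55890 - \frac{7971615}{2} - \frac{14348907}{4} + 6377292 + \frac{216513}{4} + 905418 + 5697\right) = \left(-9\right) \left(-285824\right) = 2572416$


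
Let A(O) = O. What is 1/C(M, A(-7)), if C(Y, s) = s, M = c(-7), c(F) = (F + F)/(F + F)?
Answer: -⅐ ≈ -0.14286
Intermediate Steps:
c(F) = 1 (c(F) = (2*F)/((2*F)) = (2*F)*(1/(2*F)) = 1)
M = 1
1/C(M, A(-7)) = 1/(-7) = -⅐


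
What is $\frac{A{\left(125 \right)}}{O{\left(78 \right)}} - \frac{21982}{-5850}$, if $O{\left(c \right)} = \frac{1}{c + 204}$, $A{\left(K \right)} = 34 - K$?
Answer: $- \frac{75050359}{2925} \approx -25658.0$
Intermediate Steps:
$O{\left(c \right)} = \frac{1}{204 + c}$
$\frac{A{\left(125 \right)}}{O{\left(78 \right)}} - \frac{21982}{-5850} = \frac{34 - 125}{\frac{1}{204 + 78}} - \frac{21982}{-5850} = \frac{34 - 125}{\frac{1}{282}} - - \frac{10991}{2925} = - 91 \frac{1}{\frac{1}{282}} + \frac{10991}{2925} = \left(-91\right) 282 + \frac{10991}{2925} = -25662 + \frac{10991}{2925} = - \frac{75050359}{2925}$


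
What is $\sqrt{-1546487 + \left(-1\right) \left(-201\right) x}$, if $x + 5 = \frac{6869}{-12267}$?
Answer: $\frac{i \sqrt{25875825839979}}{4089} \approx 1244.0 i$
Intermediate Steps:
$x = - \frac{68204}{12267}$ ($x = -5 + \frac{6869}{-12267} = -5 + 6869 \left(- \frac{1}{12267}\right) = -5 - \frac{6869}{12267} = - \frac{68204}{12267} \approx -5.56$)
$\sqrt{-1546487 + \left(-1\right) \left(-201\right) x} = \sqrt{-1546487 + \left(-1\right) \left(-201\right) \left(- \frac{68204}{12267}\right)} = \sqrt{-1546487 + 201 \left(- \frac{68204}{12267}\right)} = \sqrt{-1546487 - \frac{4569668}{4089}} = \sqrt{- \frac{6328155011}{4089}} = \frac{i \sqrt{25875825839979}}{4089}$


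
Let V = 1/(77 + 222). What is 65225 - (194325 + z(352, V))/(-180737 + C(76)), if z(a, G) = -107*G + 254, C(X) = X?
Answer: 3523358682789/54017639 ≈ 65226.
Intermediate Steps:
V = 1/299 ≈ 0.0033445
z(a, G) = 254 - 107*G
65225 - (194325 + z(352, V))/(-180737 + C(76)) = 65225 - (194325 + (254 - 107*1/299))/(-180737 + 76) = 65225 - (194325 + (254 - 107/299))/(-180661) = 65225 - (194325 + 75839/299)*(-1)/180661 = 65225 - 58179014*(-1)/(299*180661) = 65225 - 1*(-58179014/54017639) = 65225 + 58179014/54017639 = 3523358682789/54017639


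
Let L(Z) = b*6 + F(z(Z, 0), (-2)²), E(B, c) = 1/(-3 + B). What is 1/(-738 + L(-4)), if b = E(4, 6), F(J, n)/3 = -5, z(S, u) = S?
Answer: -1/747 ≈ -0.0013387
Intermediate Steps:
F(J, n) = -15 (F(J, n) = 3*(-5) = -15)
b = 1 (b = 1/(-3 + 4) = 1/1 = 1)
L(Z) = -9 (L(Z) = 1*6 - 15 = 6 - 15 = -9)
1/(-738 + L(-4)) = 1/(-738 - 9) = 1/(-747) = -1/747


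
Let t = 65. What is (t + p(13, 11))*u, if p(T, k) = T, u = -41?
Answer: -3198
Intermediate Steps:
(t + p(13, 11))*u = (65 + 13)*(-41) = 78*(-41) = -3198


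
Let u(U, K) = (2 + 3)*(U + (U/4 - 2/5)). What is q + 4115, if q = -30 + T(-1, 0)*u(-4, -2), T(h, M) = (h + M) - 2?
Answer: 4166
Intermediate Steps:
T(h, M) = -2 + M + h (T(h, M) = (M + h) - 2 = -2 + M + h)
u(U, K) = -2 + 25*U/4 (u(U, K) = 5*(U + (U*(¼) - 2*⅕)) = 5*(U + (U/4 - ⅖)) = 5*(U + (-⅖ + U/4)) = 5*(-⅖ + 5*U/4) = -2 + 25*U/4)
q = 51 (q = -30 + (-2 + 0 - 1)*(-2 + (25/4)*(-4)) = -30 - 3*(-2 - 25) = -30 - 3*(-27) = -30 + 81 = 51)
q + 4115 = 51 + 4115 = 4166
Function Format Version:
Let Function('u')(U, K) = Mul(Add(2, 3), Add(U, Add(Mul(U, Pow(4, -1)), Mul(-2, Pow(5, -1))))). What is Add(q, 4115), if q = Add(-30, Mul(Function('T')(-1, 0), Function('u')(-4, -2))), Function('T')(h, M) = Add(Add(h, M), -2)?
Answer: 4166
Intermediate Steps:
Function('T')(h, M) = Add(-2, M, h) (Function('T')(h, M) = Add(Add(M, h), -2) = Add(-2, M, h))
Function('u')(U, K) = Add(-2, Mul(Rational(25, 4), U)) (Function('u')(U, K) = Mul(5, Add(U, Add(Mul(U, Rational(1, 4)), Mul(-2, Rational(1, 5))))) = Mul(5, Add(U, Add(Mul(Rational(1, 4), U), Rational(-2, 5)))) = Mul(5, Add(U, Add(Rational(-2, 5), Mul(Rational(1, 4), U)))) = Mul(5, Add(Rational(-2, 5), Mul(Rational(5, 4), U))) = Add(-2, Mul(Rational(25, 4), U)))
q = 51 (q = Add(-30, Mul(Add(-2, 0, -1), Add(-2, Mul(Rational(25, 4), -4)))) = Add(-30, Mul(-3, Add(-2, -25))) = Add(-30, Mul(-3, -27)) = Add(-30, 81) = 51)
Add(q, 4115) = Add(51, 4115) = 4166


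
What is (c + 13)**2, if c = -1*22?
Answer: 81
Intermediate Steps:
c = -22
(c + 13)**2 = (-22 + 13)**2 = (-9)**2 = 81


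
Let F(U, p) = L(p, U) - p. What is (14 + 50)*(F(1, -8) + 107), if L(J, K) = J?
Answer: 6848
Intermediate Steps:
F(U, p) = 0 (F(U, p) = p - p = 0)
(14 + 50)*(F(1, -8) + 107) = (14 + 50)*(0 + 107) = 64*107 = 6848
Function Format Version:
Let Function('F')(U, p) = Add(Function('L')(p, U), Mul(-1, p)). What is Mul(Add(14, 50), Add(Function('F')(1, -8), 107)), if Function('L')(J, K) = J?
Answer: 6848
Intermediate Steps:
Function('F')(U, p) = 0 (Function('F')(U, p) = Add(p, Mul(-1, p)) = 0)
Mul(Add(14, 50), Add(Function('F')(1, -8), 107)) = Mul(Add(14, 50), Add(0, 107)) = Mul(64, 107) = 6848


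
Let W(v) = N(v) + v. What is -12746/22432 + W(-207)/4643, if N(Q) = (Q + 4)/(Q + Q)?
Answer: -6604552633/10779708816 ≈ -0.61268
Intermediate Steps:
N(Q) = (4 + Q)/(2*Q) (N(Q) = (4 + Q)/((2*Q)) = (4 + Q)*(1/(2*Q)) = (4 + Q)/(2*Q))
W(v) = v + (4 + v)/(2*v) (W(v) = (4 + v)/(2*v) + v = v + (4 + v)/(2*v))
-12746/22432 + W(-207)/4643 = -12746/22432 + (½ - 207 + 2/(-207))/4643 = -12746*1/22432 + (½ - 207 + 2*(-1/207))*(1/4643) = -6373/11216 + (½ - 207 - 2/207)*(1/4643) = -6373/11216 - 85495/414*1/4643 = -6373/11216 - 85495/1922202 = -6604552633/10779708816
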